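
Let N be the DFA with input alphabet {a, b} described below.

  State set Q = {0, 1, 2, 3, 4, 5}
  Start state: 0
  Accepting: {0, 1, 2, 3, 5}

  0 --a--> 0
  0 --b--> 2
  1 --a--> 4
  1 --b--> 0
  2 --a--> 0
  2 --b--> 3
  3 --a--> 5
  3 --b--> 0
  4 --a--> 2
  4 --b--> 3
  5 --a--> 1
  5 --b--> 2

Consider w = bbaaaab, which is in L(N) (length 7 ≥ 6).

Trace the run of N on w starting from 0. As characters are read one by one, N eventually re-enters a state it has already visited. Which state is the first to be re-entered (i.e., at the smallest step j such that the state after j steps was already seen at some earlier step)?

2

State sequence: 0 -b-> 2 -b-> 3 -a-> 5 -a-> 1 -a-> 4 -a-> 2 -b-> 3
First repeat at step 6: 2 was already visited.

The earliest repeat is at step j = 6: N is in 2, which it already visited at step i = 1.
With |Q| = 6, pigeonhole forces a state repeat no later than step 6; the substring read between the first and second visits to that state can be pumped.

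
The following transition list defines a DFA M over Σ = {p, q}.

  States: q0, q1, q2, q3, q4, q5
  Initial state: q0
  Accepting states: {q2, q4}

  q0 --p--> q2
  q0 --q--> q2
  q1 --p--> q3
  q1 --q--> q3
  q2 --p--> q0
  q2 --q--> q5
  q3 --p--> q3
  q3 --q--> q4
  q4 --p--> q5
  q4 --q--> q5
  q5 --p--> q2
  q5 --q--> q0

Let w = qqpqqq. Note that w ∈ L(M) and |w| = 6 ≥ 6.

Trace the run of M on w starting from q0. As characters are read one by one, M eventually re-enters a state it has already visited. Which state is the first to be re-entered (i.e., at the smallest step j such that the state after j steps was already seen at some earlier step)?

q2

State sequence: q0 -q-> q2 -q-> q5 -p-> q2 -q-> q5 -q-> q0 -q-> q2
First repeat at step 3: q2 was already visited.

The earliest repeat is at step j = 3: M is in q2, which it already visited at step i = 1.
The DFA has 6 states, so the proof of the pumping lemma guarantees a repeated state among the first 6+1 visited; the segment between the two visits is the pumpable y.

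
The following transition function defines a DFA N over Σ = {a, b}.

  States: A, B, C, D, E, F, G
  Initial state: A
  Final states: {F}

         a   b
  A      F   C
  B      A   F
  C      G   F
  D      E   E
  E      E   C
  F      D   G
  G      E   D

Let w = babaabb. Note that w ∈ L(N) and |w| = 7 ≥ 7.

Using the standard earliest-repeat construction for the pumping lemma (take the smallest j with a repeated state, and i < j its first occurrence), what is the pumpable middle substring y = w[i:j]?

a

State sequence: A -b-> C -a-> G -b-> D -a-> E -a-> E -b-> C -b-> F
First repeat at step 5: E was already visited.

So i = 4, j = 5, giving x = w[0:4] = baba, y = w[4:5] = a, z = w[5:7] = bb.
Check: |xy| = 5 ≤ 7 and |y| = 1 ≥ 1. Reading y takes N from E back to E, so every xyⁱz is accepted.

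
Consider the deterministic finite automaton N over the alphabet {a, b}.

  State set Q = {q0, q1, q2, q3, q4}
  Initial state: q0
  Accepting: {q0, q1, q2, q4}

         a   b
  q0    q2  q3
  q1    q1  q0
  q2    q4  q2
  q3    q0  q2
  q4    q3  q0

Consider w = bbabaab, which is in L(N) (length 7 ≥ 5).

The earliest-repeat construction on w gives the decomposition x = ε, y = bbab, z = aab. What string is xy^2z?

xy^2z = ε·bbab·bbab·aab = bbabbbabaab.
Reading y = bbab takes N from q0 back to q0, so after x·y·y the machine is still in q0, and z then leads to the accepting state q0. Hence bbabbbabaab ∈ L(N).

bbabbbabaab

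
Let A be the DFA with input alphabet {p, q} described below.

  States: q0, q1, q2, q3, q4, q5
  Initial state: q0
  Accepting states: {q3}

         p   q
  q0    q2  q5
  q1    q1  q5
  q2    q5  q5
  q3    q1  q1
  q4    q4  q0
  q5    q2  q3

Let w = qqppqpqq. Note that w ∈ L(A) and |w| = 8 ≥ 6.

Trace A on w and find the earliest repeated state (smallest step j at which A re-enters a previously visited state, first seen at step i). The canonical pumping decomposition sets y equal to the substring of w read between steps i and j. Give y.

p

Run of A on w = q q p p q p q q:
  step 0: q0  (start)
  step 1: q5  (read q: q0→q5)
  step 2: q3  (read q: q5→q3)
  step 3: q1  (read p: q3→q1)
  step 4: q1  (read p: q1→q1)   ← first repeat (q1 seen earlier)
  step 5: q5  (read q: q1→q5)
  step 6: q2  (read p: q5→q2)
  step 7: q5  (read q: q2→q5)
  step 8: q3  (read q: q5→q3)

So i = 3, j = 4, giving x = w[0:3] = qqp, y = w[3:4] = p, z = w[4:8] = qpqq.
Check: |xy| = 4 ≤ 6 and |y| = 1 ≥ 1. Reading y takes A from q1 back to q1, so every xyⁱz is accepted.
Since A has 6 states, any run of length ≥ 6 visits 6+1 states, so by pigeonhole some state repeats within the first 6 steps — that repeat gives the pumpable loop.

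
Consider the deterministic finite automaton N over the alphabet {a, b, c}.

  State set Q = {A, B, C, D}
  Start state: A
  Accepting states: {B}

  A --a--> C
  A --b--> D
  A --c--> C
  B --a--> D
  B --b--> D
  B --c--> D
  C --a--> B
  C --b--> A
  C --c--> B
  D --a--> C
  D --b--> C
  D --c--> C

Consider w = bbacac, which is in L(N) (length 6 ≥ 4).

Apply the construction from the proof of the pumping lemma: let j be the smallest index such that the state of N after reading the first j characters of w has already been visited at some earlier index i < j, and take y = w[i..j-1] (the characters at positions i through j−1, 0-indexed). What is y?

Run of N on w = b b a c a c:
  step 0: A  (start)
  step 1: D  (read b: A→D)
  step 2: C  (read b: D→C)
  step 3: B  (read a: C→B)
  step 4: D  (read c: B→D)   ← first repeat (D seen earlier)
  step 5: C  (read a: D→C)
  step 6: B  (read c: C→B)

So i = 1, j = 4, giving x = w[0:1] = b, y = w[1:4] = bac, z = w[4:6] = ac.
Check: |xy| = 4 ≤ 4 and |y| = 3 ≥ 1. Reading y takes N from D back to D, so every xyⁱz is accepted.

bac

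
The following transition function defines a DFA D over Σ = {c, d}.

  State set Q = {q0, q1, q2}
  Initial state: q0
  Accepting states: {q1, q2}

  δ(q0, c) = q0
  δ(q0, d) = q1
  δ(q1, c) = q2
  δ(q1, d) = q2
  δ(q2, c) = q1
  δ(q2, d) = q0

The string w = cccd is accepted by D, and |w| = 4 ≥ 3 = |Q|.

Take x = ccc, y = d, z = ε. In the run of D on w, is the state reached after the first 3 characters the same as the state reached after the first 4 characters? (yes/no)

Run of D on the first 4 characters of w = c c c d:
  step 0: q0  (start)
  step 1: q0  (read c: q0→q0)
  step 2: q0  (read c: q0→q0)
  step 3: q0  (read c: q0→q0)
  step 4: q1  (read d: q0→q1)

After x (step 3): q0. After xy (step 4): q1.
They differ (q0 ≠ q1), so y is not a cycle from the state after x; this split is not the one the pumping-lemma construction produces, and pumping y need not keep the string in L(D).

no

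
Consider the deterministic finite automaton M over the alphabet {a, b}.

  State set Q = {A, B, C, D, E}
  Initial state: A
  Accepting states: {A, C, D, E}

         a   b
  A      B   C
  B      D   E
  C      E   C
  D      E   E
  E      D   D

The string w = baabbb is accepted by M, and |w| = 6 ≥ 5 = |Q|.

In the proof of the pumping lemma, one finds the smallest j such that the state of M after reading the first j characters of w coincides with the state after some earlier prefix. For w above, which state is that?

Run of M on w = b a a b b b:
  step 0: A  (start)
  step 1: C  (read b: A→C)
  step 2: E  (read a: C→E)
  step 3: D  (read a: E→D)
  step 4: E  (read b: D→E)   ← first repeat (E seen earlier)
  step 5: D  (read b: E→D)
  step 6: E  (read b: D→E)

The earliest repeat is at step j = 4: M is in E, which it already visited at step i = 2.
The DFA has 5 states, so the proof of the pumping lemma guarantees a repeated state among the first 5+1 visited; the segment between the two visits is the pumpable y.

E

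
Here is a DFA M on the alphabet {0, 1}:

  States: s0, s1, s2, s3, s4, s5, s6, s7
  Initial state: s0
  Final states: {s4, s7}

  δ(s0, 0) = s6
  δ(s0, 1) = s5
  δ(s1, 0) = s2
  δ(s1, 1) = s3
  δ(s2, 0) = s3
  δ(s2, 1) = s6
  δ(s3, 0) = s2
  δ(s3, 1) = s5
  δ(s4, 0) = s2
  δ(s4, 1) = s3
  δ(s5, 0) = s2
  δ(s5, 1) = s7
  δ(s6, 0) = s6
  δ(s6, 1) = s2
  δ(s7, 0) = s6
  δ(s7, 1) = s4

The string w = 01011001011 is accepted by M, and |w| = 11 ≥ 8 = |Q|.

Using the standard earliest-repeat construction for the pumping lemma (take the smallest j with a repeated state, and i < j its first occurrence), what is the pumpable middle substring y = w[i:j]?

10110

Run of M on w = 0 1 0 1 1 0 0 1 0 1 1:
  step 0: s0  (start)
  step 1: s6  (read 0: s0→s6)
  step 2: s2  (read 1: s6→s2)
  step 3: s3  (read 0: s2→s3)
  step 4: s5  (read 1: s3→s5)
  step 5: s7  (read 1: s5→s7)
  step 6: s6  (read 0: s7→s6)   ← first repeat (s6 seen earlier)
  step 7: s6  (read 0: s6→s6)
  step 8: s2  (read 1: s6→s2)
  step 9: s3  (read 0: s2→s3)
  step 10: s5  (read 1: s3→s5)
  step 11: s7  (read 1: s5→s7)

So i = 1, j = 6, giving x = w[0:1] = 0, y = w[1:6] = 10110, z = w[6:11] = 01011.
Check: |xy| = 6 ≤ 8 and |y| = 5 ≥ 1. Reading y takes M from s6 back to s6, so every xyⁱz is accepted.
Pumping length from the standard proof: p = 8 (the number of states). The repeated state found above gives |xy| = j ≤ 8 and |y| = j − i ≥ 1.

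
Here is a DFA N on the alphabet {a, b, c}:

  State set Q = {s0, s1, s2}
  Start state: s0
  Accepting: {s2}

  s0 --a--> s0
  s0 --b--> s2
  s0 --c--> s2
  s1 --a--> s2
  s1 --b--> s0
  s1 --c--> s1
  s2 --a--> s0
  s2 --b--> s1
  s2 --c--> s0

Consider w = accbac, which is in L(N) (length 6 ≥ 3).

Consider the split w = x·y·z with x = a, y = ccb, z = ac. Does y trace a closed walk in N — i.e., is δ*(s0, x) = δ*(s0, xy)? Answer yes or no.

no

State sequence: s0 -a-> s0 -c-> s2 -c-> s0 -b-> s2

After x (step 1): s0. After xy (step 4): s2.
They differ (s0 ≠ s2), so y is not a cycle from the state after x; this split is not the one the pumping-lemma construction produces, and pumping y need not keep the string in L(N).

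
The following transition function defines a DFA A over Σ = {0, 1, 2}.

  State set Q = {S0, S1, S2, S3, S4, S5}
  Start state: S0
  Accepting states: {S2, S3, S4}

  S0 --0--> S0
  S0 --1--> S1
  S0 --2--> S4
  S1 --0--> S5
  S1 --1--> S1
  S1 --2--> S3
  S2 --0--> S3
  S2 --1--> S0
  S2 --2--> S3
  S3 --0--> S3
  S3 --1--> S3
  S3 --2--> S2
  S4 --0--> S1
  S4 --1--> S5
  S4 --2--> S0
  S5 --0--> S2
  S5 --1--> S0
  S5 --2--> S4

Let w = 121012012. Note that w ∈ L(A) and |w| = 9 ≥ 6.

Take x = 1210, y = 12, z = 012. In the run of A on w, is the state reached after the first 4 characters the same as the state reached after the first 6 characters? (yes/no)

no

Run of A on the first 6 characters of w = 1 2 1 0 1 2:
  step 0: S0  (start)
  step 1: S1  (read 1: S0→S1)
  step 2: S3  (read 2: S1→S3)
  step 3: S3  (read 1: S3→S3)
  step 4: S3  (read 0: S3→S3)
  step 5: S3  (read 1: S3→S3)
  step 6: S2  (read 2: S3→S2)

After x (step 4): S3. After xy (step 6): S2.
They differ (S3 ≠ S2), so y is not a cycle from the state after x; this split is not the one the pumping-lemma construction produces, and pumping y need not keep the string in L(A).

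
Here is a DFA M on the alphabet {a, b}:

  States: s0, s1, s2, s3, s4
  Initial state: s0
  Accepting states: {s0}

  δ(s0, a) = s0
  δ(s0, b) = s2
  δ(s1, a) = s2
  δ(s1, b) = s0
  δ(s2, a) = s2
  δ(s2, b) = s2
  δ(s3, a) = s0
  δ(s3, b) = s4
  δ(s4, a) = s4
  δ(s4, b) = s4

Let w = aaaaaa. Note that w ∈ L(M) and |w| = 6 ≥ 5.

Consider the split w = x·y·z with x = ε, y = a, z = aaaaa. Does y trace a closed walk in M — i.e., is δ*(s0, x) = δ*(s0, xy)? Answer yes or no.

yes

Run of M on the first 1 characters of w = a:
  step 0: s0  (start)
  step 1: s0  (read a: s0→s0)

After x (step 0): s0. After xy (step 1): s0.
They match, so y = a drives M around a cycle from s0 back to itself; pumping y any number of times keeps M in s0 before reading z, and xyⁱz ∈ L(M) for every i ≥ 0.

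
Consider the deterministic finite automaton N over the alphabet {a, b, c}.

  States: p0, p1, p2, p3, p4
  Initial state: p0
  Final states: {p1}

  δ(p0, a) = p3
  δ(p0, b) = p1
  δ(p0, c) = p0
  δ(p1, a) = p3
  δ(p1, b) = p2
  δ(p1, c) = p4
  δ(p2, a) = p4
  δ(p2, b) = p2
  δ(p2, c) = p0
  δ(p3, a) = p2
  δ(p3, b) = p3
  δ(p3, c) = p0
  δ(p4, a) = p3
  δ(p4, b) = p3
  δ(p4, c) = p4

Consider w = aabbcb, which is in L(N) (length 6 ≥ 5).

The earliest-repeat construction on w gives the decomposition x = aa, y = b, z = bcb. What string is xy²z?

xy^2z = aa·b·b·bcb = aabbbcb.
Reading y = b takes N from p2 back to p2, so after x·y·y the machine is still in p2, and z then leads to the accepting state p1. Hence aabbbcb ∈ L(N).

aabbbcb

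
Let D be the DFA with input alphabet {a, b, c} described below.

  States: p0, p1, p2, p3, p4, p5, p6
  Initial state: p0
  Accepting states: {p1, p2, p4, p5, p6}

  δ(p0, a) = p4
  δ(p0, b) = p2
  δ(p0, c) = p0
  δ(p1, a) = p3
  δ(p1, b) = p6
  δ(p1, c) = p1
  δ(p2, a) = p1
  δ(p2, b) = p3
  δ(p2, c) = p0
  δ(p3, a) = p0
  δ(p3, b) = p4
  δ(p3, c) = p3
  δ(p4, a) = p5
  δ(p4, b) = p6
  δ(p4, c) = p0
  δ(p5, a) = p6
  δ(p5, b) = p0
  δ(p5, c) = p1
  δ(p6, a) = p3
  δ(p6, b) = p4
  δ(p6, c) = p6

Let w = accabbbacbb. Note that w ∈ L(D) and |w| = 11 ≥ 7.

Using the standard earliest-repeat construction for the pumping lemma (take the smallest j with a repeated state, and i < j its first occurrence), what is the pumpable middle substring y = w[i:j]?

ac

Run of D on w = a c c a b b b a c b b:
  step 0: p0  (start)
  step 1: p4  (read a: p0→p4)
  step 2: p0  (read c: p4→p0)   ← first repeat (p0 seen earlier)
  step 3: p0  (read c: p0→p0)
  step 4: p4  (read a: p0→p4)
  step 5: p6  (read b: p4→p6)
  step 6: p4  (read b: p6→p4)
  step 7: p6  (read b: p4→p6)
  step 8: p3  (read a: p6→p3)
  step 9: p3  (read c: p3→p3)
  step 10: p4  (read b: p3→p4)
  step 11: p6  (read b: p4→p6)

So i = 0, j = 2, giving x = w[0:0] = ε, y = w[0:2] = ac, z = w[2:11] = cabbbacbb.
Check: |xy| = 2 ≤ 7 and |y| = 2 ≥ 1. Reading y takes D from p0 back to p0, so every xyⁱz is accepted.
Since D has 7 states, any run of length ≥ 7 visits 7+1 states, so by pigeonhole some state repeats within the first 7 steps — that repeat gives the pumpable loop.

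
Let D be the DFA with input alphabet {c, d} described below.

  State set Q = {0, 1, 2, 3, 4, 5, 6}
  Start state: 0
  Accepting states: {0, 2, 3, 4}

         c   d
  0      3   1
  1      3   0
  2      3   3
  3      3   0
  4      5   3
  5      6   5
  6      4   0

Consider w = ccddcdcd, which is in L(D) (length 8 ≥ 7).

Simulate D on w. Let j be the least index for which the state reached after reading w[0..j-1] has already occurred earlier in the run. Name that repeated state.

3

Run of D on w = c c d d c d c d:
  step 0: 0  (start)
  step 1: 3  (read c: 0→3)
  step 2: 3  (read c: 3→3)   ← first repeat (3 seen earlier)
  step 3: 0  (read d: 3→0)
  step 4: 1  (read d: 0→1)
  step 5: 3  (read c: 1→3)
  step 6: 0  (read d: 3→0)
  step 7: 3  (read c: 0→3)
  step 8: 0  (read d: 3→0)

The earliest repeat is at step j = 2: D is in 3, which it already visited at step i = 1.
The DFA has 7 states, so the proof of the pumping lemma guarantees a repeated state among the first 7+1 visited; the segment between the two visits is the pumpable y.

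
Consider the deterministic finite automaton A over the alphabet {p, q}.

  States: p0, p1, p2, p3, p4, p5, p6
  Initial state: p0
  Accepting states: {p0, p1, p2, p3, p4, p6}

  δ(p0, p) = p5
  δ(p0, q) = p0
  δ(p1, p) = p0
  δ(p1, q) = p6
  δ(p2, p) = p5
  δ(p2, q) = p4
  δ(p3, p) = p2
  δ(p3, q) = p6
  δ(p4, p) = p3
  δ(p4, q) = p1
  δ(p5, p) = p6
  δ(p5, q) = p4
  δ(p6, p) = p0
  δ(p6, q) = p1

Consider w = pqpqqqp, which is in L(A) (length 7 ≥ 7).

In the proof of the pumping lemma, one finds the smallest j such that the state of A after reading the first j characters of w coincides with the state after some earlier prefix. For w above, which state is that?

p6

Run of A on w = p q p q q q p:
  step 0: p0  (start)
  step 1: p5  (read p: p0→p5)
  step 2: p4  (read q: p5→p4)
  step 3: p3  (read p: p4→p3)
  step 4: p6  (read q: p3→p6)
  step 5: p1  (read q: p6→p1)
  step 6: p6  (read q: p1→p6)   ← first repeat (p6 seen earlier)
  step 7: p0  (read p: p6→p0)

The earliest repeat is at step j = 6: A is in p6, which it already visited at step i = 4.
Since A has 7 states, any run of length ≥ 7 visits 7+1 states, so by pigeonhole some state repeats within the first 7 steps — that repeat gives the pumpable loop.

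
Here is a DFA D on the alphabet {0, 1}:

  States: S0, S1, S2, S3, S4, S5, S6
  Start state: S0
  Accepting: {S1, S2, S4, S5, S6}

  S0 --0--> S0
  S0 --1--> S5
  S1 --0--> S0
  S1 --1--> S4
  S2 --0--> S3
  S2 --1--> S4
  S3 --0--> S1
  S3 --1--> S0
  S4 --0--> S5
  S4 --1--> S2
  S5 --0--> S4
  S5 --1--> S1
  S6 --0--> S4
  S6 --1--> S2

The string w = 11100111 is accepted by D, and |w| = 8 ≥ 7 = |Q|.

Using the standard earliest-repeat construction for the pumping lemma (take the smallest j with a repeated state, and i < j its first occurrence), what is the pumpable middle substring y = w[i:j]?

110

Run of D on w = 1 1 1 0 0 1 1 1:
  step 0: S0  (start)
  step 1: S5  (read 1: S0→S5)
  step 2: S1  (read 1: S5→S1)
  step 3: S4  (read 1: S1→S4)
  step 4: S5  (read 0: S4→S5)   ← first repeat (S5 seen earlier)
  step 5: S4  (read 0: S5→S4)
  step 6: S2  (read 1: S4→S2)
  step 7: S4  (read 1: S2→S4)
  step 8: S2  (read 1: S4→S2)

So i = 1, j = 4, giving x = w[0:1] = 1, y = w[1:4] = 110, z = w[4:8] = 0111.
Check: |xy| = 4 ≤ 7 and |y| = 3 ≥ 1. Reading y takes D from S5 back to S5, so every xyⁱz is accepted.
Since D has 7 states, any run of length ≥ 7 visits 7+1 states, so by pigeonhole some state repeats within the first 7 steps — that repeat gives the pumpable loop.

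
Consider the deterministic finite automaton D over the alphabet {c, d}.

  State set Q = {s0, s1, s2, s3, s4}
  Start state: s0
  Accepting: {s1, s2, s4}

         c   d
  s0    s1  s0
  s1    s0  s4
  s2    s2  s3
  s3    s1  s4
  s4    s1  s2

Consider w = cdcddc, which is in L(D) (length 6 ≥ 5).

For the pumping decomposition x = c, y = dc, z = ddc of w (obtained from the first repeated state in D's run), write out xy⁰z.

xy⁰z = xz = c·ddc = cddc.
Reading y = dc takes D from s1 back to s1, so after x the machine is still in s1, and z then leads to the accepting state s2. Hence cddc ∈ L(D).

cddc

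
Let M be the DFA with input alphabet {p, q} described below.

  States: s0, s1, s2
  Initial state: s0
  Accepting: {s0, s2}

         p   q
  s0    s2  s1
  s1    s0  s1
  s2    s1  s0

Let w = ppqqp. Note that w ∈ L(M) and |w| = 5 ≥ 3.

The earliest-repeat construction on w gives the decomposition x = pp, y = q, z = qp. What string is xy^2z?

xy^2z = pp·q·q·qp = ppqqqp.
Reading y = q takes M from s1 back to s1, so after x·y·y the machine is still in s1, and z then leads to the accepting state s0. Hence ppqqqp ∈ L(M).

ppqqqp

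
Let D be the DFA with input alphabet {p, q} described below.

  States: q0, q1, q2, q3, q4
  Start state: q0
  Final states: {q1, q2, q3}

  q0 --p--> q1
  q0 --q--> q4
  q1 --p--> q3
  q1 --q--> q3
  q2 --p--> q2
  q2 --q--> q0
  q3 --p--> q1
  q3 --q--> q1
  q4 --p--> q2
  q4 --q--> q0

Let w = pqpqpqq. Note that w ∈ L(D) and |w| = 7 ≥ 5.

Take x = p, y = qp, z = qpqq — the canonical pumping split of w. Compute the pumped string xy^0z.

pqpqq

xy⁰z = xz = p·qpqq = pqpqq.
Reading y = qp takes D from q1 back to q1, so after x the machine is still in q1, and z then leads to the accepting state q1. Hence pqpqq ∈ L(D).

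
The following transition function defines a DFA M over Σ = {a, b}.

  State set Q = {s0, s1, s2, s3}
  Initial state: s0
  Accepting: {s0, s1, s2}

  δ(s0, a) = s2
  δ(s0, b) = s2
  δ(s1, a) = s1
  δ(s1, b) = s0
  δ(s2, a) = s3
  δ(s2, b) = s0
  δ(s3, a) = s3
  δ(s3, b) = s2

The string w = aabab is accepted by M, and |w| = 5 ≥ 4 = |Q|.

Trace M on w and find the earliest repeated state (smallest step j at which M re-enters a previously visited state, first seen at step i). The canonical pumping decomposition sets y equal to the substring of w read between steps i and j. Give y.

Run of M on w = a a b a b:
  step 0: s0  (start)
  step 1: s2  (read a: s0→s2)
  step 2: s3  (read a: s2→s3)
  step 3: s2  (read b: s3→s2)   ← first repeat (s2 seen earlier)
  step 4: s3  (read a: s2→s3)
  step 5: s2  (read b: s3→s2)

So i = 1, j = 3, giving x = w[0:1] = a, y = w[1:3] = ab, z = w[3:5] = ab.
Check: |xy| = 3 ≤ 4 and |y| = 2 ≥ 1. Reading y takes M from s2 back to s2, so every xyⁱz is accepted.
Pumping length from the standard proof: p = 4 (the number of states). The repeated state found above gives |xy| = j ≤ 4 and |y| = j − i ≥ 1.

ab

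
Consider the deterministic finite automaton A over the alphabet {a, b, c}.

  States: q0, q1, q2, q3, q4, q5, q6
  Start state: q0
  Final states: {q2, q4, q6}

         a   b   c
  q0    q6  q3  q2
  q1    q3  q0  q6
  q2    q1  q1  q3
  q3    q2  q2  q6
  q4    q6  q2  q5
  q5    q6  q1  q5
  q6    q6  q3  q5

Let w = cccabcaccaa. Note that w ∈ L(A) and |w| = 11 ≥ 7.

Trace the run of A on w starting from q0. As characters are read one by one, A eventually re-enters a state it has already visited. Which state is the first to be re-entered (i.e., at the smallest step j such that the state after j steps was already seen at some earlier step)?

q6

Run of A on w = c c c a b c a c c a a:
  step 0: q0  (start)
  step 1: q2  (read c: q0→q2)
  step 2: q3  (read c: q2→q3)
  step 3: q6  (read c: q3→q6)
  step 4: q6  (read a: q6→q6)   ← first repeat (q6 seen earlier)
  step 5: q3  (read b: q6→q3)
  step 6: q6  (read c: q3→q6)
  step 7: q6  (read a: q6→q6)
  step 8: q5  (read c: q6→q5)
  step 9: q5  (read c: q5→q5)
  step 10: q6  (read a: q5→q6)
  step 11: q6  (read a: q6→q6)

The earliest repeat is at step j = 4: A is in q6, which it already visited at step i = 3.
Pumping length from the standard proof: p = 7 (the number of states). The repeated state found above gives |xy| = j ≤ 7 and |y| = j − i ≥ 1.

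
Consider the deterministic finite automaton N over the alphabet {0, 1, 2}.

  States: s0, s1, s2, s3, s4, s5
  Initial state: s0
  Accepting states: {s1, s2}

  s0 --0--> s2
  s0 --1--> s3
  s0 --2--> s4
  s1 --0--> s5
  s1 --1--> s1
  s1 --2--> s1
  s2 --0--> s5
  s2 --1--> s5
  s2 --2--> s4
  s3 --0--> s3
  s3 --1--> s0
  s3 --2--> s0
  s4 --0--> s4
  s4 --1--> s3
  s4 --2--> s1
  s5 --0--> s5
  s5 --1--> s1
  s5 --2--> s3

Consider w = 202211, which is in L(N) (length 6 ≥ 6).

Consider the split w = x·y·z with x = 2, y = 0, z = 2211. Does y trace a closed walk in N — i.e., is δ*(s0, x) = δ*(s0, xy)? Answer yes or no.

yes

State sequence: s0 -2-> s4 -0-> s4

After x (step 1): s4. After xy (step 2): s4.
They match, so y = 0 drives N around a cycle from s4 back to itself; pumping y any number of times keeps N in s4 before reading z, and xyⁱz ∈ L(N) for every i ≥ 0.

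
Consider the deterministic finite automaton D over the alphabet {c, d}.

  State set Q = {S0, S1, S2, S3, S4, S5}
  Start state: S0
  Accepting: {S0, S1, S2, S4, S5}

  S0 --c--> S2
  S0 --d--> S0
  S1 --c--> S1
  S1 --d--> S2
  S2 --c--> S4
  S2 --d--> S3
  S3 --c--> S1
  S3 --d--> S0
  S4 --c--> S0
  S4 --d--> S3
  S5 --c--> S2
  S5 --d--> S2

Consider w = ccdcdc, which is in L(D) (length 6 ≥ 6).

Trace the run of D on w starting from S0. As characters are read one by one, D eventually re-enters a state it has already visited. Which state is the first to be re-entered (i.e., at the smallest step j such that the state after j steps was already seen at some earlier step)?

State sequence: S0 -c-> S2 -c-> S4 -d-> S3 -c-> S1 -d-> S2 -c-> S4
First repeat at step 5: S2 was already visited.

The earliest repeat is at step j = 5: D is in S2, which it already visited at step i = 1.

S2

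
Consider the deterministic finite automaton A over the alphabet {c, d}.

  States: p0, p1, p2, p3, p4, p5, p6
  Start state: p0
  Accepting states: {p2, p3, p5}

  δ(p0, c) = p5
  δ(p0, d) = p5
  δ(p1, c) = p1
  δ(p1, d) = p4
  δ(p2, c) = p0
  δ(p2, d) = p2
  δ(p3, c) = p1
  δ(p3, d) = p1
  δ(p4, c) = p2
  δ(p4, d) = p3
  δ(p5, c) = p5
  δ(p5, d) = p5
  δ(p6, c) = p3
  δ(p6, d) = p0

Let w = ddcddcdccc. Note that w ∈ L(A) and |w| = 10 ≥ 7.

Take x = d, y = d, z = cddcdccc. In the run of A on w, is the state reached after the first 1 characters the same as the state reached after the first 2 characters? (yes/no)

Run of A on the first 2 characters of w = d d:
  step 0: p0  (start)
  step 1: p5  (read d: p0→p5)
  step 2: p5  (read d: p5→p5)

After x (step 1): p5. After xy (step 2): p5.
They match, so y = d drives A around a cycle from p5 back to itself; pumping y any number of times keeps A in p5 before reading z, and xyⁱz ∈ L(A) for every i ≥ 0.

yes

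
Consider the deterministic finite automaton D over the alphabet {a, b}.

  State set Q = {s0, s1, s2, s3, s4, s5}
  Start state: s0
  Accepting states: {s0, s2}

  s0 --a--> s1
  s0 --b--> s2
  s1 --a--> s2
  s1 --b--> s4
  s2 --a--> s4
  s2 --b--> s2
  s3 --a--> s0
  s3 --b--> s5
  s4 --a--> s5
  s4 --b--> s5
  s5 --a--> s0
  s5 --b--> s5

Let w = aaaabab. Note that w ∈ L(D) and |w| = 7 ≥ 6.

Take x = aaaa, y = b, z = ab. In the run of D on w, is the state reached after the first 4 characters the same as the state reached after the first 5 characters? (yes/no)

yes

Run of D on the first 5 characters of w = a a a a b:
  step 0: s0  (start)
  step 1: s1  (read a: s0→s1)
  step 2: s2  (read a: s1→s2)
  step 3: s4  (read a: s2→s4)
  step 4: s5  (read a: s4→s5)
  step 5: s5  (read b: s5→s5)

After x (step 4): s5. After xy (step 5): s5.
They match, so y = b drives D around a cycle from s5 back to itself; pumping y any number of times keeps D in s5 before reading z, and xyⁱz ∈ L(D) for every i ≥ 0.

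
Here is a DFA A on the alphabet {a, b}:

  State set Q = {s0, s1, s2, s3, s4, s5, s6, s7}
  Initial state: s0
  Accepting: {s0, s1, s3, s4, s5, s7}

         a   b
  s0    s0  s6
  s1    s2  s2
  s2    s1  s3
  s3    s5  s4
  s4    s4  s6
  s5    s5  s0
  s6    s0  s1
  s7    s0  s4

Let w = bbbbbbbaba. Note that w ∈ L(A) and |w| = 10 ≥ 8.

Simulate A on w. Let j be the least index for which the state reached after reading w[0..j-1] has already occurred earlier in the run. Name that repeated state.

State sequence: s0 -b-> s6 -b-> s1 -b-> s2 -b-> s3 -b-> s4 -b-> s6 -b-> s1 -a-> s2 -b-> s3 -a-> s5
First repeat at step 6: s6 was already visited.

The earliest repeat is at step j = 6: A is in s6, which it already visited at step i = 1.
Since A has 8 states, any run of length ≥ 8 visits 8+1 states, so by pigeonhole some state repeats within the first 8 steps — that repeat gives the pumpable loop.

s6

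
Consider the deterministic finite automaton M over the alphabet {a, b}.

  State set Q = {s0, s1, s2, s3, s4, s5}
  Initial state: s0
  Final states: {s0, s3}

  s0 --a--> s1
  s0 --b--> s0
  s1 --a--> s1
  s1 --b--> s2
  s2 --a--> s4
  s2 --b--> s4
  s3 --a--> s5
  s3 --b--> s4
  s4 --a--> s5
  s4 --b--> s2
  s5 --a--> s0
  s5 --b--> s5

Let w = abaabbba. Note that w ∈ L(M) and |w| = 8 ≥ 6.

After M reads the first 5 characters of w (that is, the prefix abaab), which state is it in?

State sequence: s0 -a-> s1 -b-> s2 -a-> s4 -a-> s5 -b-> s5

After reading 5 characters, M is in state s5.

s5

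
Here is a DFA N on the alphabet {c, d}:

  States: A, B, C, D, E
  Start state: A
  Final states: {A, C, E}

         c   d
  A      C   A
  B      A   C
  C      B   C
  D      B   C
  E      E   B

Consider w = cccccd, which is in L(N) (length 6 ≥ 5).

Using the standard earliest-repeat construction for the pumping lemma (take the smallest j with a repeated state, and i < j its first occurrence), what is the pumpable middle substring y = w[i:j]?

State sequence: A -c-> C -c-> B -c-> A -c-> C -c-> B -d-> C
First repeat at step 3: A was already visited.

So i = 0, j = 3, giving x = w[0:0] = ε, y = w[0:3] = ccc, z = w[3:6] = ccd.
Check: |xy| = 3 ≤ 5 and |y| = 3 ≥ 1. Reading y takes N from A back to A, so every xyⁱz is accepted.

ccc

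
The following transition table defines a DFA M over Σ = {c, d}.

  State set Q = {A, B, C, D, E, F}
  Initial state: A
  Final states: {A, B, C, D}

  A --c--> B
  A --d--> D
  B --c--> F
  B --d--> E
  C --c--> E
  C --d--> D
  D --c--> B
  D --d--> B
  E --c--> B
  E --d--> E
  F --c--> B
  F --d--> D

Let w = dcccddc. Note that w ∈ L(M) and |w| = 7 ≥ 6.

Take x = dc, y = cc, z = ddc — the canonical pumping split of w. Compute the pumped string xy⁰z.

xy⁰z = xz = dc·ddc = dcddc.
Reading y = cc takes M from B back to B, so after x the machine is still in B, and z then leads to the accepting state B. Hence dcddc ∈ L(M).

dcddc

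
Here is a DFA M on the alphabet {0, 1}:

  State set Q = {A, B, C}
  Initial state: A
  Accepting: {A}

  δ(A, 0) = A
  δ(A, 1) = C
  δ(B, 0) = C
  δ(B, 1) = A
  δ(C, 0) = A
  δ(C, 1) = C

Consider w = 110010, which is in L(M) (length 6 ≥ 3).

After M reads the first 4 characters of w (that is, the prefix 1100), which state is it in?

A

State sequence: A -1-> C -1-> C -0-> A -0-> A

After reading 4 characters, M is in state A.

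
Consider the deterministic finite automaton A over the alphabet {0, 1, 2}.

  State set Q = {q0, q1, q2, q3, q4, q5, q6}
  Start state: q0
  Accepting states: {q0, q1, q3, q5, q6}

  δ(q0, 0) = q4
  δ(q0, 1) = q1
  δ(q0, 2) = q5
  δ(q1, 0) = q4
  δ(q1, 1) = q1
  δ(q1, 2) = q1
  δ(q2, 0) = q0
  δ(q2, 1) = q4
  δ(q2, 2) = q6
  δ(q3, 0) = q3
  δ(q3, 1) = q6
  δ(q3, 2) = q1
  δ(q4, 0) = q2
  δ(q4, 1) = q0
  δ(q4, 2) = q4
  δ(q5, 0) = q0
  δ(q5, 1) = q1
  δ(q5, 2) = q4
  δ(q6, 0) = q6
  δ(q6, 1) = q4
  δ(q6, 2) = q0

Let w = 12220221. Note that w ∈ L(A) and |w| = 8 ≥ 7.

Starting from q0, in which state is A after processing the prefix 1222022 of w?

q4

State sequence: q0 -1-> q1 -2-> q1 -2-> q1 -2-> q1 -0-> q4 -2-> q4 -2-> q4

After reading 7 characters, A is in state q4.
(This kind of state-tracing is the core of the pumping-lemma construction: with 7 states, pigeonhole forces a repeat within the first 7 steps.)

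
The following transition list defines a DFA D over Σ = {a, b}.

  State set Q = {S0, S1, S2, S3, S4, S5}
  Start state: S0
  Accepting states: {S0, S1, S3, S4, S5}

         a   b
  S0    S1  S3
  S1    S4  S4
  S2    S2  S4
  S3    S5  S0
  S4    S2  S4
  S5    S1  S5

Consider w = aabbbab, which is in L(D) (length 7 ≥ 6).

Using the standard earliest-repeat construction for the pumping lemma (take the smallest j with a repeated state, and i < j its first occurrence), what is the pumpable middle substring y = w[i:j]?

b

State sequence: S0 -a-> S1 -a-> S4 -b-> S4 -b-> S4 -b-> S4 -a-> S2 -b-> S4
First repeat at step 3: S4 was already visited.

So i = 2, j = 3, giving x = w[0:2] = aa, y = w[2:3] = b, z = w[3:7] = bbab.
Check: |xy| = 3 ≤ 6 and |y| = 1 ≥ 1. Reading y takes D from S4 back to S4, so every xyⁱz is accepted.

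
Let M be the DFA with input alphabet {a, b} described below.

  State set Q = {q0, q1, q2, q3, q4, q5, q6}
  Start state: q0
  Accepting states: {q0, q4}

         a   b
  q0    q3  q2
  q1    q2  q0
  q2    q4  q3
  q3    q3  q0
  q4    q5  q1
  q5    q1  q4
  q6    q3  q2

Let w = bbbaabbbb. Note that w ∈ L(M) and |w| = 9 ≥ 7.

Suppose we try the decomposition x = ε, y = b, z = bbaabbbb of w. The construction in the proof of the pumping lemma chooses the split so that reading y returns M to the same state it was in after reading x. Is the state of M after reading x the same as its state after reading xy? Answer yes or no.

State sequence: q0 -b-> q2

After x (step 0): q0. After xy (step 1): q2.
They differ (q0 ≠ q2), so y is not a cycle from the state after x; this split is not the one the pumping-lemma construction produces, and pumping y need not keep the string in L(M).

no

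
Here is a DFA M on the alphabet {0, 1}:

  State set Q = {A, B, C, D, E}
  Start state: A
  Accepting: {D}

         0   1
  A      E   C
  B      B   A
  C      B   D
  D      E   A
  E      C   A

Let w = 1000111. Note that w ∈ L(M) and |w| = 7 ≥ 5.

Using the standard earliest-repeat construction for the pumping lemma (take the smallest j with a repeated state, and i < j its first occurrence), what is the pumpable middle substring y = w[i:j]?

0

Run of M on w = 1 0 0 0 1 1 1:
  step 0: A  (start)
  step 1: C  (read 1: A→C)
  step 2: B  (read 0: C→B)
  step 3: B  (read 0: B→B)   ← first repeat (B seen earlier)
  step 4: B  (read 0: B→B)
  step 5: A  (read 1: B→A)
  step 6: C  (read 1: A→C)
  step 7: D  (read 1: C→D)

So i = 2, j = 3, giving x = w[0:2] = 10, y = w[2:3] = 0, z = w[3:7] = 0111.
Check: |xy| = 3 ≤ 5 and |y| = 1 ≥ 1. Reading y takes M from B back to B, so every xyⁱz is accepted.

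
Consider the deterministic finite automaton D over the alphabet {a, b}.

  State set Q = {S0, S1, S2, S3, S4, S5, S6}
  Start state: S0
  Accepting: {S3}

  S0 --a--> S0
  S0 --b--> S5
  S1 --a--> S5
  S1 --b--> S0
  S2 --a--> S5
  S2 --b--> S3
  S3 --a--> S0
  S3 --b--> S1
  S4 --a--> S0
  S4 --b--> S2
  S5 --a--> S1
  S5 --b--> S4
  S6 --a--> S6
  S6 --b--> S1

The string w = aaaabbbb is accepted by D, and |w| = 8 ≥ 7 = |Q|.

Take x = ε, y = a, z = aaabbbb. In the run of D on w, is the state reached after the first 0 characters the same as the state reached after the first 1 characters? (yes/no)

Run of D on the first 1 characters of w = a:
  step 0: S0  (start)
  step 1: S0  (read a: S0→S0)

After x (step 0): S0. After xy (step 1): S0.
They match, so y = a drives D around a cycle from S0 back to itself; pumping y any number of times keeps D in S0 before reading z, and xyⁱz ∈ L(D) for every i ≥ 0.

yes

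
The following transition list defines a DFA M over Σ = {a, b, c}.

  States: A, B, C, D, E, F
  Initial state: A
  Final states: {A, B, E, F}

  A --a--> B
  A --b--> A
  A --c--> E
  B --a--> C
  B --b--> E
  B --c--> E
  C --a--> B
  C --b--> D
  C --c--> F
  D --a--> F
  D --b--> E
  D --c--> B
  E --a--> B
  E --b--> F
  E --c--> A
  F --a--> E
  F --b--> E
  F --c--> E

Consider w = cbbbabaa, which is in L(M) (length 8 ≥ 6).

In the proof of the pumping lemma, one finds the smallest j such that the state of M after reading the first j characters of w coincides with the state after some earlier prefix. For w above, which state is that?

E

State sequence: A -c-> E -b-> F -b-> E -b-> F -a-> E -b-> F -a-> E -a-> B
First repeat at step 3: E was already visited.

The earliest repeat is at step j = 3: M is in E, which it already visited at step i = 1.
Pumping length from the standard proof: p = 6 (the number of states). The repeated state found above gives |xy| = j ≤ 6 and |y| = j − i ≥ 1.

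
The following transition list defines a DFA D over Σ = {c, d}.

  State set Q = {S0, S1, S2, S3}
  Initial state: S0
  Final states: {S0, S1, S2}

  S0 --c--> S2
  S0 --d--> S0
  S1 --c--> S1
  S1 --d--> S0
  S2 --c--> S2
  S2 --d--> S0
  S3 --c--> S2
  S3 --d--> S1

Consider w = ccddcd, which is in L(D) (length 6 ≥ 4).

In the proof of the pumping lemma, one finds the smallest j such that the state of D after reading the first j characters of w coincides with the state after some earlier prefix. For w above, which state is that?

State sequence: S0 -c-> S2 -c-> S2 -d-> S0 -d-> S0 -c-> S2 -d-> S0
First repeat at step 2: S2 was already visited.

The earliest repeat is at step j = 2: D is in S2, which it already visited at step i = 1.
With |Q| = 4, pigeonhole forces a state repeat no later than step 4; the substring read between the first and second visits to that state can be pumped.

S2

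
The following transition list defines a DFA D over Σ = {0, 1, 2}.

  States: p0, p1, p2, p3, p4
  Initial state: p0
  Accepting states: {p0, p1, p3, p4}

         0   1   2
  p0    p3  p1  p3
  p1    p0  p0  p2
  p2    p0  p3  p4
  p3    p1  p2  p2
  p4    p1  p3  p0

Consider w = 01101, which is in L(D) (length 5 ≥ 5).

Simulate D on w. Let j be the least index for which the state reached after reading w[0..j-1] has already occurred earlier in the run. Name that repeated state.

p3

Run of D on w = 0 1 1 0 1:
  step 0: p0  (start)
  step 1: p3  (read 0: p0→p3)
  step 2: p2  (read 1: p3→p2)
  step 3: p3  (read 1: p2→p3)   ← first repeat (p3 seen earlier)
  step 4: p1  (read 0: p3→p1)
  step 5: p0  (read 1: p1→p0)

The earliest repeat is at step j = 3: D is in p3, which it already visited at step i = 1.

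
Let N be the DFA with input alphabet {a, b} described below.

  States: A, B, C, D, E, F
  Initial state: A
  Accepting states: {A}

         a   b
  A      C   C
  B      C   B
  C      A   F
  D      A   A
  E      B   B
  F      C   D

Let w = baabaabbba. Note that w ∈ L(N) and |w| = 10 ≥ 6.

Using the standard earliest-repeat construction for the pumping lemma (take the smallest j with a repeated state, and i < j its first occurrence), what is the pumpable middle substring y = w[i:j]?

ba

Run of N on w = b a a b a a b b b a:
  step 0: A  (start)
  step 1: C  (read b: A→C)
  step 2: A  (read a: C→A)   ← first repeat (A seen earlier)
  step 3: C  (read a: A→C)
  step 4: F  (read b: C→F)
  step 5: C  (read a: F→C)
  step 6: A  (read a: C→A)
  step 7: C  (read b: A→C)
  step 8: F  (read b: C→F)
  step 9: D  (read b: F→D)
  step 10: A  (read a: D→A)

So i = 0, j = 2, giving x = w[0:0] = ε, y = w[0:2] = ba, z = w[2:10] = abaabbba.
Check: |xy| = 2 ≤ 6 and |y| = 2 ≥ 1. Reading y takes N from A back to A, so every xyⁱz is accepted.
The DFA has 6 states, so the proof of the pumping lemma guarantees a repeated state among the first 6+1 visited; the segment between the two visits is the pumpable y.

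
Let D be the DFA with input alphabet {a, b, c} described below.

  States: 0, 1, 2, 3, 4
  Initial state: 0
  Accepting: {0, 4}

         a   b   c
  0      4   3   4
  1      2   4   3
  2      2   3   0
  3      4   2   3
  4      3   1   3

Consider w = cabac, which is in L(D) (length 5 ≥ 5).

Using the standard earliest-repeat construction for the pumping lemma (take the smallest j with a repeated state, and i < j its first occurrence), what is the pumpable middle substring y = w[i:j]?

State sequence: 0 -c-> 4 -a-> 3 -b-> 2 -a-> 2 -c-> 0
First repeat at step 4: 2 was already visited.

So i = 3, j = 4, giving x = w[0:3] = cab, y = w[3:4] = a, z = w[4:5] = c.
Check: |xy| = 4 ≤ 5 and |y| = 1 ≥ 1. Reading y takes D from 2 back to 2, so every xyⁱz is accepted.
Since D has 5 states, any run of length ≥ 5 visits 5+1 states, so by pigeonhole some state repeats within the first 5 steps — that repeat gives the pumpable loop.

a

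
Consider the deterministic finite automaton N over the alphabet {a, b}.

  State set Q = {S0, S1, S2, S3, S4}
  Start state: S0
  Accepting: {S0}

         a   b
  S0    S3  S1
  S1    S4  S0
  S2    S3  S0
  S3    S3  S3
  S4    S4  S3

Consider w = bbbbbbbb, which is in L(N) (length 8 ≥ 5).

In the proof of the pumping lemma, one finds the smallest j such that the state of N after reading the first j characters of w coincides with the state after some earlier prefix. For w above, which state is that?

State sequence: S0 -b-> S1 -b-> S0 -b-> S1 -b-> S0 -b-> S1 -b-> S0 -b-> S1 -b-> S0
First repeat at step 2: S0 was already visited.

The earliest repeat is at step j = 2: N is in S0, which it already visited at step i = 0.
Since N has 5 states, any run of length ≥ 5 visits 5+1 states, so by pigeonhole some state repeats within the first 5 steps — that repeat gives the pumpable loop.

S0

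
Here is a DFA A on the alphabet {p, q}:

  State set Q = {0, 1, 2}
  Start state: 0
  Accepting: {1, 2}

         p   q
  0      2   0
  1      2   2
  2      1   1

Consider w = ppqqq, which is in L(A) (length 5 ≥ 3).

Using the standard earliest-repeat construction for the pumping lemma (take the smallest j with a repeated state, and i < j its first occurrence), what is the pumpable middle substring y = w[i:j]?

pq

State sequence: 0 -p-> 2 -p-> 1 -q-> 2 -q-> 1 -q-> 2
First repeat at step 3: 2 was already visited.

So i = 1, j = 3, giving x = w[0:1] = p, y = w[1:3] = pq, z = w[3:5] = qq.
Check: |xy| = 3 ≤ 3 and |y| = 2 ≥ 1. Reading y takes A from 2 back to 2, so every xyⁱz is accepted.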